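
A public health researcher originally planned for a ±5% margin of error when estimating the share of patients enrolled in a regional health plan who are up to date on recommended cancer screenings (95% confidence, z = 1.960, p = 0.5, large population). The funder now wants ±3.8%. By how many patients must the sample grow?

At ±5%: n = 1.960² × 0.2500 / 0.050² ≈ 384.16 → 385.
At ±3.8%: n = 1.960² × 0.2500 / 0.038² ≈ 665.10 → 666.
Additional respondents: 666 − 385 = 281.

281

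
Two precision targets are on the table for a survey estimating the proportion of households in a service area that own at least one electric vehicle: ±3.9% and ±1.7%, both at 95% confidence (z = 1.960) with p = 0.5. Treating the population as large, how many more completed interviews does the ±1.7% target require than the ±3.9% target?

At ±3.9%: n = 1.960² × 0.2500 / 0.039² ≈ 631.43 → 632.
At ±1.7%: n = 1.960² × 0.2500 / 0.017² ≈ 3323.18 → 3324.
Additional respondents: 3324 − 632 = 2692.

2692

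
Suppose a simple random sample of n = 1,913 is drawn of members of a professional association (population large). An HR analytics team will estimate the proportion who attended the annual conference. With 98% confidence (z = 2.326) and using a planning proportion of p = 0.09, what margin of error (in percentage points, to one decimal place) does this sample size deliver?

SE(p̂) = √[p(1−p)/n] = √[0.0819/1913] = 0.00654.
E = z × SE = 2.326 × 0.00654 = 0.01522, or 1.5 percentage points.

1.5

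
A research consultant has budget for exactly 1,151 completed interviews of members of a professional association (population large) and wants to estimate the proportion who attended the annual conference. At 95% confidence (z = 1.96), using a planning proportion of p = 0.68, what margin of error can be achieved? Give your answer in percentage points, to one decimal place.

SE(p̂) = √[p(1−p)/n] = √[0.2176/1151] = 0.01375.
E = z × SE = 1.96 × 0.01375 = 0.02695, or 2.7 percentage points.

2.7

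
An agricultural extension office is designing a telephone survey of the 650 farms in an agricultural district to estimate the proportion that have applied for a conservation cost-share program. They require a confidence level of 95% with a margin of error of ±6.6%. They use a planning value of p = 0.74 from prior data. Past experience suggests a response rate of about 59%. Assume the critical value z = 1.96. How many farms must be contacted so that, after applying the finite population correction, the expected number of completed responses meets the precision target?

Completed interviews needed (unadjusted): n₀ = 1.96² × 0.1924 / 0.066² ≈ 169.68 → 170.
FPC for N = 650: n = 170 / (1 + 169/650) = 170 / 1.2600 ≈ 134.92 → 135.
At a 59% response rate, contacts needed = 135 / 0.59 ≈ 228.81 → 229.

229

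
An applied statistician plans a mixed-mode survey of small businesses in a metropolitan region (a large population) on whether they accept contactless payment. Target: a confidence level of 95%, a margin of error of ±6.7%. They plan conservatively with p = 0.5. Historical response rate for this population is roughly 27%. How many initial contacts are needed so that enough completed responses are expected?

793

For 95% confidence, z = 1.960.
Completed interviews needed: n₀ = 1.960² × 0.2500 / 0.067² ≈ 213.95 → 214.
At a 27% response rate, contacts needed = 214 / 0.27 ≈ 792.59 → 793.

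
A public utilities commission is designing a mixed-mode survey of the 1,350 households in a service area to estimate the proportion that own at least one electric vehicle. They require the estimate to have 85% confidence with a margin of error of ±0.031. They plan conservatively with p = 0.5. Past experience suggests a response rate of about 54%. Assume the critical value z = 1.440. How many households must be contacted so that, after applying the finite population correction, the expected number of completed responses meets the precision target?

Completed interviews needed (unadjusted): n₀ = 1.440² × 0.2500 / 0.031² ≈ 539.44 → 540.
FPC for N = 1,350: n = 540 / (1 + 539/1350) = 540 / 1.3993 ≈ 385.92 → 386.
At a 54% response rate, contacts needed = 386 / 0.54 ≈ 714.81 → 715.

715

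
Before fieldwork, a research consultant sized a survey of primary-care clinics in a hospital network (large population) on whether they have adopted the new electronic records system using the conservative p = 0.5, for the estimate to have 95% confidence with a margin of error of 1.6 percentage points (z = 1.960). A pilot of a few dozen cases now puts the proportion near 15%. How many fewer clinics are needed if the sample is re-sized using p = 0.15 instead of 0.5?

1838

Conservative (p = 0.5): n = 1.960² × 0.25 / 0.016² ≈ 3751.56 → 3752.
Using p = 0.15: p(1−p) = 0.1275, so n = 1.960² × 0.1275 / 0.016² ≈ 1913.30 → 1914.
Reduction: 3752 − 1914 = 1838.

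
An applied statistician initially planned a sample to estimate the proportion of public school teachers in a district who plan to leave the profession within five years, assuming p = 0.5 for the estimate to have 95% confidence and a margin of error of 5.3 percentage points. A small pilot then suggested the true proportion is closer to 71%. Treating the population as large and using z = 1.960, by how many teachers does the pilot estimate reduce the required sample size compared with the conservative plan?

60

Conservative (p = 0.5): n = 1.960² × 0.25 / 0.053² ≈ 341.90 → 342.
Using p = 0.71: p(1−p) = 0.2059, so n = 1.960² × 0.2059 / 0.053² ≈ 281.59 → 282.
Reduction: 342 − 282 = 60.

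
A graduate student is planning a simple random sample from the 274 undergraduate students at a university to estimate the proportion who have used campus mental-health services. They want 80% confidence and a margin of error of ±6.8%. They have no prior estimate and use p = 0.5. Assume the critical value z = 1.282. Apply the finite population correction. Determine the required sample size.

Unadjusted: n₀ = 1.282² × 0.50 × 0.50 / 0.068² ≈ 88.86, so n₀ = 89.
Finite population correction with N = 274: n = n₀ / (1 + (n₀−1)/N) = 89 / (1 + 88/274) = 89 / 1.3212 ≈ 67.36.
Rounding up, n = 68.

68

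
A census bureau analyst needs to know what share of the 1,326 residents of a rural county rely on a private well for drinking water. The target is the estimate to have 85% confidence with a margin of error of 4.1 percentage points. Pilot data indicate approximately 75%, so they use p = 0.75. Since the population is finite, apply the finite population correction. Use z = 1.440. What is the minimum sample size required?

198

Unadjusted: n₀ = 1.440² × 0.75 × 0.25 / 0.041² ≈ 231.29, so n₀ = 232.
Finite population correction with N = 1,326: n = n₀ / (1 + (n₀−1)/N) = 232 / (1 + 231/1326) = 232 / 1.1742 ≈ 197.58.
Rounding up, n = 198.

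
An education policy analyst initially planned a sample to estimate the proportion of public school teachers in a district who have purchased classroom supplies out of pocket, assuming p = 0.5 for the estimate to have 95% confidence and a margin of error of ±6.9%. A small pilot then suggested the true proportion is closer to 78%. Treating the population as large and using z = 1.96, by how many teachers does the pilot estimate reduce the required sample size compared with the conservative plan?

63

Conservative (p = 0.5): n = 1.96² × 0.25 / 0.069² ≈ 201.72 → 202.
Using p = 0.78: p(1−p) = 0.1716, so n = 1.96² × 0.1716 / 0.069² ≈ 138.46 → 139.
Reduction: 202 − 139 = 63.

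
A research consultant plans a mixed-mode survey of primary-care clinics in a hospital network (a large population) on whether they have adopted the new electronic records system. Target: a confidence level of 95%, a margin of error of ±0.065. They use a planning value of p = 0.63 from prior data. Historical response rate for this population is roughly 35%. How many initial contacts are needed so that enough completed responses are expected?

For 95% confidence, z = 1.96.
Completed interviews needed: n₀ = 1.96² × 0.2331 / 0.065² ≈ 211.95 → 212.
At a 35% response rate, contacts needed = 212 / 0.35 ≈ 605.71 → 606.

606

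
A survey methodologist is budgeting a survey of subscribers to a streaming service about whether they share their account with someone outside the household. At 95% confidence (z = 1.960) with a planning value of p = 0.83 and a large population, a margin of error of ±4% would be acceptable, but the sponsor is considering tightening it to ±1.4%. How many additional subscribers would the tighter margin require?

2427

At ±4%: n = 1.960² × 0.1411 / 0.040² ≈ 338.78 → 339.
At ±1.4%: n = 1.960² × 0.1411 / 0.014² ≈ 2765.56 → 2766.
Additional respondents: 2766 − 339 = 2427.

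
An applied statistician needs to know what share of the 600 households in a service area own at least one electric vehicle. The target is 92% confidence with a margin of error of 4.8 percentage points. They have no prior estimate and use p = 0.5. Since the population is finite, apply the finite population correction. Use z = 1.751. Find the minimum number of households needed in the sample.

Unadjusted: n₀ = 1.751² × 0.50 × 0.50 / 0.048² ≈ 332.68, so n₀ = 333.
Finite population correction with N = 600: n = n₀ / (1 + (n₀−1)/N) = 333 / (1 + 332/600) = 333 / 1.5533 ≈ 214.38.
Rounding up, n = 215.

215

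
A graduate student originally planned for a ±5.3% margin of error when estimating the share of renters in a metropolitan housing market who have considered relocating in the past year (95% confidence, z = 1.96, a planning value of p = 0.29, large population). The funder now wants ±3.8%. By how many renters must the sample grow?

At ±5.3%: n = 1.96² × 0.2059 / 0.053² ≈ 281.59 → 282.
At ±3.8%: n = 1.96² × 0.2059 / 0.038² ≈ 547.77 → 548.
Additional respondents: 548 − 282 = 266.

266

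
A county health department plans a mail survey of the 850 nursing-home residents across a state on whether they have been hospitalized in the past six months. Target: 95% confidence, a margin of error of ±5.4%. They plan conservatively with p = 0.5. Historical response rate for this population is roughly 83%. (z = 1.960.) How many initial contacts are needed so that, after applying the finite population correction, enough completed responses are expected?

Completed interviews needed (unadjusted): n₀ = 1.960² × 0.2500 / 0.054² ≈ 329.36 → 330.
FPC for N = 850: n = 330 / (1 + 329/850) = 330 / 1.3871 ≈ 237.91 → 238.
At an 83% response rate, contacts needed = 238 / 0.83 ≈ 286.75 → 287.

287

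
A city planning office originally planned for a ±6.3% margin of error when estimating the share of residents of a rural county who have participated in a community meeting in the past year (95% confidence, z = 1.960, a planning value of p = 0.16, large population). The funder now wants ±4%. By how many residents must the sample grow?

At ±6.3%: n = 1.960² × 0.1344 / 0.063² ≈ 130.09 → 131.
At ±4%: n = 1.960² × 0.1344 / 0.040² ≈ 322.69 → 323.
Additional respondents: 323 − 131 = 192.

192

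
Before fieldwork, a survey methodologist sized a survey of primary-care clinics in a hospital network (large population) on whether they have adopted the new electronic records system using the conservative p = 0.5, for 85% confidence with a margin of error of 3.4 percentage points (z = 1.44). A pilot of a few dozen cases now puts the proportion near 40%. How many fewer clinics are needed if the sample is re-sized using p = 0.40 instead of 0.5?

Conservative (p = 0.5): n = 1.44² × 0.25 / 0.034² ≈ 448.44 → 449.
Using p = 0.40: p(1−p) = 0.2400, so n = 1.44² × 0.2400 / 0.034² ≈ 430.51 → 431.
Reduction: 449 − 431 = 18.

18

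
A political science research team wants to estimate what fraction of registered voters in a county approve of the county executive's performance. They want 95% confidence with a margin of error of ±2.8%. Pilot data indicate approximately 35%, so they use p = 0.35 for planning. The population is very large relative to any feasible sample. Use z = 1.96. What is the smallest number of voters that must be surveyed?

1115

With p = 0.35, p(1−p) = 0.2275.
n = z²·p(1−p)/E² = 1.96² × 0.2275 / 0.028² = 3.8416 × 0.2275 / 0.000784 ≈ 1114.75.
Rounding up gives n = 1115.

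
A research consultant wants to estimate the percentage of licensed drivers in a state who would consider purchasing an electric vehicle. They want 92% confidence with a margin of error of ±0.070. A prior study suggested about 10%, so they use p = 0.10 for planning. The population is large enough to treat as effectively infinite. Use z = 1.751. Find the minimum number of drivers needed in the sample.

With p = 0.10, p(1−p) = 0.0900.
n = z²·p(1−p)/E² = 1.751² × 0.0900 / 0.070² = 3.0660 × 0.0900 / 0.004900 ≈ 56.31.
Rounding up gives n = 57.

57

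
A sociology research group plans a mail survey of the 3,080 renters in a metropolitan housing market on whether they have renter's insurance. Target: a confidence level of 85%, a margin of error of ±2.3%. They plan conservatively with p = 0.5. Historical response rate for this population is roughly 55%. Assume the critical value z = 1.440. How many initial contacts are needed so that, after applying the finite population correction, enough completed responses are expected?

1353

Completed interviews needed (unadjusted): n₀ = 1.440² × 0.2500 / 0.023² ≈ 979.96 → 980.
FPC for N = 3,080: n = 980 / (1 + 979/3080) = 980 / 1.3179 ≈ 743.63 → 744.
At a 55% response rate, contacts needed = 744 / 0.55 ≈ 1352.73 → 1353.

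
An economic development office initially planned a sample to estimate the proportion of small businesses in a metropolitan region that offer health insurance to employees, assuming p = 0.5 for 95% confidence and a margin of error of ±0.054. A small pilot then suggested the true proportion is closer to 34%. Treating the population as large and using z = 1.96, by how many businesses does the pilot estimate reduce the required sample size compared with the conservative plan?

34

Conservative (p = 0.5): n = 1.96² × 0.25 / 0.054² ≈ 329.36 → 330.
Using p = 0.34: p(1−p) = 0.2244, so n = 1.96² × 0.2244 / 0.054² ≈ 295.63 → 296.
Reduction: 330 − 296 = 34.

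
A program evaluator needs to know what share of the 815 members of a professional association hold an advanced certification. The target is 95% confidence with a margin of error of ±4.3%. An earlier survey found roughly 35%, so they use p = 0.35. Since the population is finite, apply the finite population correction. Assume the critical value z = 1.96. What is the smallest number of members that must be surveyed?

Unadjusted: n₀ = 1.96² × 0.35 × 0.65 / 0.043² ≈ 472.67, so n₀ = 473.
Finite population correction with N = 815: n = n₀ / (1 + (n₀−1)/N) = 473 / (1 + 472/815) = 473 / 1.5791 ≈ 299.53.
Rounding up, n = 300.

300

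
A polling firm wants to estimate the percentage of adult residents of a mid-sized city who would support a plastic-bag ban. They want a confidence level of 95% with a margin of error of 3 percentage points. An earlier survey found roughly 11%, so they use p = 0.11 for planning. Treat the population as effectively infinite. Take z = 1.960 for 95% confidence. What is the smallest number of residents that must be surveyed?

418

With p = 0.11, p(1−p) = 0.0979.
n = z²·p(1−p)/E² = 1.960² × 0.0979 / 0.030² = 3.8416 × 0.0979 / 0.000900 ≈ 417.88.
Rounding up gives n = 418.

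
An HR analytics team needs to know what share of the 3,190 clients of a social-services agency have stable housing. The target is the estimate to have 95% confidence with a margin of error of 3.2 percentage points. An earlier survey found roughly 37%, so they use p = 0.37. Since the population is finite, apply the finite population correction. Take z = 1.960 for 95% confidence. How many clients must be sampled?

687

Unadjusted: n₀ = 1.960² × 0.37 × 0.63 / 0.032² ≈ 874.49, so n₀ = 875.
Finite population correction with N = 3,190: n = n₀ / (1 + (n₀−1)/N) = 875 / (1 + 874/3190) = 875 / 1.2740 ≈ 686.82.
Rounding up, n = 687.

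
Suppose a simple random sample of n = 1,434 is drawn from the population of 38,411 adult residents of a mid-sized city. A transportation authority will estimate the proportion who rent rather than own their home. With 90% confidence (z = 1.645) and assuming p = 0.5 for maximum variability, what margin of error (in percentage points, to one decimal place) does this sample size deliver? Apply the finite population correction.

2.1

Finite-population factor: (N−n)/(N−1) = (38411−1434)/(38411−1) = 0.9627.
SE(p̂) = √[p(1−p)/n · (N−n)/(N−1)] = √[0.2500/1434 × 0.9627] = 0.01296.
E = z × SE = 1.645 × 0.01296 = 0.02131 ≈ 2.1 percentage points.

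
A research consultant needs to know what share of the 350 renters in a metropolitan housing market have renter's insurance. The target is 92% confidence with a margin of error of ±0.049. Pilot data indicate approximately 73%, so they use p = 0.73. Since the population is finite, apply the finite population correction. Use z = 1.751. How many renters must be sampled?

Unadjusted: n₀ = 1.751² × 0.73 × 0.27 / 0.049² ≈ 251.69, so n₀ = 252.
Finite population correction with N = 350: n = n₀ / (1 + (n₀−1)/N) = 252 / (1 + 251/350) = 252 / 1.7171 ≈ 146.76.
Rounding up, n = 147.

147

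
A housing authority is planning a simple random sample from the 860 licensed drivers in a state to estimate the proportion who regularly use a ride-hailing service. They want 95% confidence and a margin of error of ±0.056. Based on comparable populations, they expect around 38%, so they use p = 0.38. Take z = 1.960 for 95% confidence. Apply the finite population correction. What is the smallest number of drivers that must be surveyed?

Unadjusted: n₀ = 1.960² × 0.38 × 0.62 / 0.056² ≈ 288.61, so n₀ = 289.
Finite population correction with N = 860: n = n₀ / (1 + (n₀−1)/N) = 289 / (1 + 288/860) = 289 / 1.3349 ≈ 216.50.
Rounding up, n = 217.

217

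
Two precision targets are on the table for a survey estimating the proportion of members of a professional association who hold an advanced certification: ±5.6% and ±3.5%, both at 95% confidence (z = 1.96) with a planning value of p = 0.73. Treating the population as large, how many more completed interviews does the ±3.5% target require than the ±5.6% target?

377

At ±5.6%: n = 1.96² × 0.1971 / 0.056² ≈ 241.45 → 242.
At ±3.5%: n = 1.96² × 0.1971 / 0.035² ≈ 618.11 → 619.
Additional respondents: 619 − 242 = 377.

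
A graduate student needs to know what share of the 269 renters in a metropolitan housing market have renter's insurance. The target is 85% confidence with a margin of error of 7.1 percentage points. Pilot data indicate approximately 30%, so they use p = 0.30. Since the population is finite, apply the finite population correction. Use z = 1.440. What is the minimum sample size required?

Unadjusted: n₀ = 1.440² × 0.30 × 0.70 / 0.071² ≈ 86.38, so n₀ = 87.
Finite population correction with N = 269: n = n₀ / (1 + (n₀−1)/N) = 87 / (1 + 86/269) = 87 / 1.3197 ≈ 65.92.
Rounding up, n = 66.

66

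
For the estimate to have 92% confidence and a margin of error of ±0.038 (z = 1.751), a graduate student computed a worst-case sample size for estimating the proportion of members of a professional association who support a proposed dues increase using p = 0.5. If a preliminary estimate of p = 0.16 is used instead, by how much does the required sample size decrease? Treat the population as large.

Conservative (p = 0.5): n = 1.751² × 0.25 / 0.038² ≈ 530.82 → 531.
Using p = 0.16: p(1−p) = 0.1344, so n = 1.751² × 0.1344 / 0.038² ≈ 285.37 → 286.
Reduction: 531 − 286 = 245.

245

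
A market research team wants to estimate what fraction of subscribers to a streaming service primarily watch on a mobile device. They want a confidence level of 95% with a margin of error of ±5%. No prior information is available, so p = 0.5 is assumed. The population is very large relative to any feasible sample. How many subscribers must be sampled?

For 95% confidence, z = 1.96.
With p = 0.5, p(1−p) = 0.25.
n = z²·p(1−p)/E² = 1.96² × 0.2500 / 0.050² = 3.8416 × 0.2500 / 0.002500 ≈ 384.16.
Rounding up gives n = 385.

385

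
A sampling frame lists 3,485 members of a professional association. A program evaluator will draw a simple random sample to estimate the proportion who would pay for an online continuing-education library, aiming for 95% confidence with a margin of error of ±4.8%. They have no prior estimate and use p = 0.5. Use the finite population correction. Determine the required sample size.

For 95% confidence, z = 1.96.
Unadjusted: n₀ = 1.96² × 0.50 × 0.50 / 0.048² ≈ 416.84, so n₀ = 417.
Finite population correction with N = 3,485: n = n₀ / (1 + (n₀−1)/N) = 417 / (1 + 416/3485) = 417 / 1.1194 ≈ 372.53.
Rounding up, n = 373.

373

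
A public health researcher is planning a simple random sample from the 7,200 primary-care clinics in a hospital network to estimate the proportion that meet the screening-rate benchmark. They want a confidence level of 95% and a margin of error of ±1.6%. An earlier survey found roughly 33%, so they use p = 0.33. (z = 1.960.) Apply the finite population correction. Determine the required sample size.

2272

Unadjusted: n₀ = 1.960² × 0.33 × 0.67 / 0.016² ≈ 3317.88, so n₀ = 3318.
Finite population correction with N = 7,200: n = n₀ / (1 + (n₀−1)/N) = 3318 / (1 + 3317/7200) = 3318 / 1.4607 ≈ 2271.52.
Rounding up, n = 2272.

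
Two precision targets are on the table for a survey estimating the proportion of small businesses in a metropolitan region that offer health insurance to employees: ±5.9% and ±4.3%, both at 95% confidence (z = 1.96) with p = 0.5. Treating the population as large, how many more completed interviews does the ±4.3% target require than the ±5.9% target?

At ±5.9%: n = 1.96² × 0.2500 / 0.059² ≈ 275.90 → 276.
At ±4.3%: n = 1.96² × 0.2500 / 0.043² ≈ 519.42 → 520.
Additional respondents: 520 − 276 = 244.

244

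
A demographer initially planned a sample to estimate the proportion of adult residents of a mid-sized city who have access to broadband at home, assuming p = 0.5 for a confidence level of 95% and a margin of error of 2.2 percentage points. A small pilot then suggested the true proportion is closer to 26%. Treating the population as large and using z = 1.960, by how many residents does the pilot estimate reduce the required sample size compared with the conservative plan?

Conservative (p = 0.5): n = 1.960² × 0.25 / 0.022² ≈ 1984.30 → 1985.
Using p = 0.26: p(1−p) = 0.1924, so n = 1.960² × 0.1924 / 0.022² ≈ 1527.12 → 1528.
Reduction: 1985 − 1528 = 457.

457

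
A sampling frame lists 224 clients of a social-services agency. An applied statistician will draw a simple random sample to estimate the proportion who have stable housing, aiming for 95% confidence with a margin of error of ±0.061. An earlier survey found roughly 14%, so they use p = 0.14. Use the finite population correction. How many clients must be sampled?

81

For 95% confidence, z = 1.96.
Unadjusted: n₀ = 1.96² × 0.14 × 0.86 / 0.061² ≈ 124.30, so n₀ = 125.
Finite population correction with N = 224: n = n₀ / (1 + (n₀−1)/N) = 125 / (1 + 124/224) = 125 / 1.5536 ≈ 80.46.
Rounding up, n = 81.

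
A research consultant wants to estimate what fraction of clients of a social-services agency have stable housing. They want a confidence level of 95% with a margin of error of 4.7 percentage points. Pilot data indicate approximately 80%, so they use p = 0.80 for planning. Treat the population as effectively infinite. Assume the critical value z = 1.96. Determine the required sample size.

With p = 0.80, p(1−p) = 0.1600.
n = z²·p(1−p)/E² = 1.96² × 0.1600 / 0.047² = 3.8416 × 0.1600 / 0.002209 ≈ 278.25.
Rounding up gives n = 279.

279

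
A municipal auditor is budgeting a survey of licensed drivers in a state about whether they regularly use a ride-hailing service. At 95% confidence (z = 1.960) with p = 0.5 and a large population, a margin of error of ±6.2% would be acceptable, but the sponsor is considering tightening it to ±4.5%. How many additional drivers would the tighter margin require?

225

At ±6.2%: n = 1.960² × 0.2500 / 0.062² ≈ 249.84 → 250.
At ±4.5%: n = 1.960² × 0.2500 / 0.045² ≈ 474.27 → 475.
Additional respondents: 475 − 250 = 225.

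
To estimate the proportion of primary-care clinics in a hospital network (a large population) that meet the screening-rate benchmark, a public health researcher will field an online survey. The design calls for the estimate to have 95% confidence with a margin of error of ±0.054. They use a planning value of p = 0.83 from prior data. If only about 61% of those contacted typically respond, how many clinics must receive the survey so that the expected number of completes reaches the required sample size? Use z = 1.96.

305

Completed interviews needed: n₀ = 1.96² × 0.1411 / 0.054² ≈ 185.89 → 186.
At a 61% response rate, contacts needed = 186 / 0.61 ≈ 304.92 → 305.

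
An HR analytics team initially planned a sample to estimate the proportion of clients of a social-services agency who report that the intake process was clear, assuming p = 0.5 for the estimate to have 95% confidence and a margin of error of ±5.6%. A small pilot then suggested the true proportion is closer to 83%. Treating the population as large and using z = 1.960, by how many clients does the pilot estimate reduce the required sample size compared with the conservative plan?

134

Conservative (p = 0.5): n = 1.960² × 0.25 / 0.056² ≈ 306.25 → 307.
Using p = 0.83: p(1−p) = 0.1411, so n = 1.960² × 0.1411 / 0.056² ≈ 172.85 → 173.
Reduction: 307 − 173 = 134.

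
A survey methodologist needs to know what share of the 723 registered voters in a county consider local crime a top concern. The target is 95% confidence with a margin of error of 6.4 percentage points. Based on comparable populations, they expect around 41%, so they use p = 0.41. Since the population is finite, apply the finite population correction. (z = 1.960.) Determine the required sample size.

173

Unadjusted: n₀ = 1.960² × 0.41 × 0.59 / 0.064² ≈ 226.88, so n₀ = 227.
Finite population correction with N = 723: n = n₀ / (1 + (n₀−1)/N) = 227 / (1 + 226/723) = 227 / 1.3126 ≈ 172.94.
Rounding up, n = 173.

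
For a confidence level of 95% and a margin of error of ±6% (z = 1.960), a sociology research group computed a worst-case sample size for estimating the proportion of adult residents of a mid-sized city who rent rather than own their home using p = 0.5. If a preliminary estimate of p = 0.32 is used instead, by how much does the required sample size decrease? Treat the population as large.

Conservative (p = 0.5): n = 1.960² × 0.25 / 0.060² ≈ 266.78 → 267.
Using p = 0.32: p(1−p) = 0.2176, so n = 1.960² × 0.2176 / 0.060² ≈ 232.20 → 233.
Reduction: 267 − 233 = 34.

34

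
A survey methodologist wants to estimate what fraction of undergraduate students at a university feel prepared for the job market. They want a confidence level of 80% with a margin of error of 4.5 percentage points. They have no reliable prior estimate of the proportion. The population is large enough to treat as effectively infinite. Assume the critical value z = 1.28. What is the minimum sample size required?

203

With no prior estimate, use p = 0.5, giving p(1−p) = 0.25.
n = z²·p(1−p)/E² = 1.28² × 0.2500 / 0.045² = 1.6384 × 0.2500 / 0.002025 ≈ 202.27.
Rounding up gives n = 203.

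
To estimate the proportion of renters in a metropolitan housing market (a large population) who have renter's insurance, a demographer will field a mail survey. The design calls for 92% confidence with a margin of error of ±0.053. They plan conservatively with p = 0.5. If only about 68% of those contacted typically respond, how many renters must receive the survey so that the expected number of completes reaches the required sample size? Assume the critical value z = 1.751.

402

Completed interviews needed: n₀ = 1.751² × 0.2500 / 0.053² ≈ 272.87 → 273.
At a 68% response rate, contacts needed = 273 / 0.68 ≈ 401.47 → 402.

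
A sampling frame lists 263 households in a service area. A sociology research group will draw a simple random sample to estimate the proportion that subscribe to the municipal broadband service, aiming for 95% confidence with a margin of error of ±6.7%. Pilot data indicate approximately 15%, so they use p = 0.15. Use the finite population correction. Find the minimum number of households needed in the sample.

For 95% confidence, z = 1.960.
Unadjusted: n₀ = 1.960² × 0.15 × 0.85 / 0.067² ≈ 109.11, so n₀ = 110.
Finite population correction with N = 263: n = n₀ / (1 + (n₀−1)/N) = 110 / (1 + 109/263) = 110 / 1.4144 ≈ 77.77.
Rounding up, n = 78.

78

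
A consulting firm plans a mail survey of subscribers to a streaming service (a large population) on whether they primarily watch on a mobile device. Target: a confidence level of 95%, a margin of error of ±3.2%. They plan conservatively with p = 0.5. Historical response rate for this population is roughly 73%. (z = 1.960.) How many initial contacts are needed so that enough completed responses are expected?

Completed interviews needed: n₀ = 1.960² × 0.2500 / 0.032² ≈ 937.89 → 938.
At a 73% response rate, contacts needed = 938 / 0.73 ≈ 1284.93 → 1285.

1285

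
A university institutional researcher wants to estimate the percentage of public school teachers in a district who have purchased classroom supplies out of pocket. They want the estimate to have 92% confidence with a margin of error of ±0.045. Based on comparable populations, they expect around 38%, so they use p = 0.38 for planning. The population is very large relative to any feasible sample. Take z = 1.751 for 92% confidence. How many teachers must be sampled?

With p = 0.38, p(1−p) = 0.2356.
n = z²·p(1−p)/E² = 1.751² × 0.2356 / 0.045² = 3.0660 × 0.2356 / 0.002025 ≈ 356.72.
Rounding up gives n = 357.

357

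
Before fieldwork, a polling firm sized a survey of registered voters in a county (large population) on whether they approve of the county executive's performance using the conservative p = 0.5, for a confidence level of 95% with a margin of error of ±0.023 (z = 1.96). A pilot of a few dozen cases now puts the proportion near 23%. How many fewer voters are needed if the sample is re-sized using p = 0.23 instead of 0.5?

529

Conservative (p = 0.5): n = 1.96² × 0.25 / 0.023² ≈ 1815.50 → 1816.
Using p = 0.23: p(1−p) = 0.1771, so n = 1.96² × 0.1771 / 0.023² ≈ 1286.10 → 1287.
Reduction: 1816 − 1287 = 529.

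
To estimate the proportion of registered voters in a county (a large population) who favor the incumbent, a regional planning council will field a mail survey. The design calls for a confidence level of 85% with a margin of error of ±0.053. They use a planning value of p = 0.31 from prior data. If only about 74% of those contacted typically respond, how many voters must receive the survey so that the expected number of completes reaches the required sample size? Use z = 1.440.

Completed interviews needed: n₀ = 1.440² × 0.2139 / 0.053² ≈ 157.90 → 158.
At a 74% response rate, contacts needed = 158 / 0.74 ≈ 213.51 → 214.

214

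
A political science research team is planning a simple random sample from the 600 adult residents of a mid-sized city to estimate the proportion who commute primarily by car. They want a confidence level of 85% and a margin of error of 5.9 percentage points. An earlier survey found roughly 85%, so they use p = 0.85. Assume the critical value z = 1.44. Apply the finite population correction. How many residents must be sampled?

68

Unadjusted: n₀ = 1.44² × 0.85 × 0.15 / 0.059² ≈ 75.95, so n₀ = 76.
Finite population correction with N = 600: n = n₀ / (1 + (n₀−1)/N) = 76 / (1 + 75/600) = 76 / 1.1250 ≈ 67.56.
Rounding up, n = 68.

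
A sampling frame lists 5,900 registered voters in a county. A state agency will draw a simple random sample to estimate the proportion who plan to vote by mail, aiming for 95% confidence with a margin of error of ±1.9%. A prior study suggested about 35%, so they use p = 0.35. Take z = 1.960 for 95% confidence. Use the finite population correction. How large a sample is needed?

1717

Unadjusted: n₀ = 1.960² × 0.35 × 0.65 / 0.019² ≈ 2420.95, so n₀ = 2421.
Finite population correction with N = 5,900: n = n₀ / (1 + (n₀−1)/N) = 2421 / (1 + 2420/5900) = 2421 / 1.4102 ≈ 1716.81.
Rounding up, n = 1717.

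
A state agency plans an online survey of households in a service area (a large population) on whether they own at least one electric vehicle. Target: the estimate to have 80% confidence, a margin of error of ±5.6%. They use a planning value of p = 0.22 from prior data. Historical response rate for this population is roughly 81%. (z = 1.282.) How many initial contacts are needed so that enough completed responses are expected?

Completed interviews needed: n₀ = 1.282² × 0.1716 / 0.056² ≈ 89.93 → 90.
At an 81% response rate, contacts needed = 90 / 0.81 ≈ 111.11 → 112.

112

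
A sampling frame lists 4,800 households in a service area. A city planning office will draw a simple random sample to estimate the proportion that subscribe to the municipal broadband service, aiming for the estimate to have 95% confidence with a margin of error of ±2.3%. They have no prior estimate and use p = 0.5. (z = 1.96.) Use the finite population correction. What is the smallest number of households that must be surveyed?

Unadjusted: n₀ = 1.96² × 0.50 × 0.50 / 0.023² ≈ 1815.50, so n₀ = 1816.
Finite population correction with N = 4,800: n = n₀ / (1 + (n₀−1)/N) = 1816 / (1 + 1815/4800) = 1816 / 1.3781 ≈ 1317.73.
Rounding up, n = 1318.

1318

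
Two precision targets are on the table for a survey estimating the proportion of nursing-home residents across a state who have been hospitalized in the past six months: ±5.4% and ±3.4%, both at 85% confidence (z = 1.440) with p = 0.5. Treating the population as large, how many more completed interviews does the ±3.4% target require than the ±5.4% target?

271

At ±5.4%: n = 1.440² × 0.2500 / 0.054² ≈ 177.78 → 178.
At ±3.4%: n = 1.440² × 0.2500 / 0.034² ≈ 448.44 → 449.
Additional respondents: 449 − 178 = 271.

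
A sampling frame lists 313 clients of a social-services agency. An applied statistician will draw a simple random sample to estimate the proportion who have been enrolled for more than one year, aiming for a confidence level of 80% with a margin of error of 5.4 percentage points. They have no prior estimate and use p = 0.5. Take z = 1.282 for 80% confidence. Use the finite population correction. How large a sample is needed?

98

Unadjusted: n₀ = 1.282² × 0.50 × 0.50 / 0.054² ≈ 140.91, so n₀ = 141.
Finite population correction with N = 313: n = n₀ / (1 + (n₀−1)/N) = 141 / (1 + 140/313) = 141 / 1.4473 ≈ 97.42.
Rounding up, n = 98.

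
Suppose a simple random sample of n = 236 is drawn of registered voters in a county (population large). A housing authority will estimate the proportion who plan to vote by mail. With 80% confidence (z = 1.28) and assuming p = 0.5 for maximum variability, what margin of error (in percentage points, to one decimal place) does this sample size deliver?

4.2

SE(p̂) = √[p(1−p)/n] = √[0.2500/236] = 0.03255.
E = z × SE = 1.28 × 0.03255 = 0.04166, or 4.2 percentage points.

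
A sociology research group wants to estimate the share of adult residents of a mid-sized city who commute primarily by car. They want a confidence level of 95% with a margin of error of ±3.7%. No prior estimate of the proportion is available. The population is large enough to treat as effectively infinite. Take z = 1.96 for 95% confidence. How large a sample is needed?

With no prior estimate, use p = 0.5, giving p(1−p) = 0.25.
n = z²·p(1−p)/E² = 1.96² × 0.2500 / 0.037² = 3.8416 × 0.2500 / 0.001369 ≈ 701.53.
Rounding up gives n = 702.

702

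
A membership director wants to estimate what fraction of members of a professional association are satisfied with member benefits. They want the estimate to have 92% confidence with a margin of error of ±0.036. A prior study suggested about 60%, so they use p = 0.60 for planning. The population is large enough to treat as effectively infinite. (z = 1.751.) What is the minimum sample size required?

568

With p = 0.60, p(1−p) = 0.2400.
n = z²·p(1−p)/E² = 1.751² × 0.2400 / 0.036² = 3.0660 × 0.2400 / 0.001296 ≈ 567.78.
Rounding up gives n = 568.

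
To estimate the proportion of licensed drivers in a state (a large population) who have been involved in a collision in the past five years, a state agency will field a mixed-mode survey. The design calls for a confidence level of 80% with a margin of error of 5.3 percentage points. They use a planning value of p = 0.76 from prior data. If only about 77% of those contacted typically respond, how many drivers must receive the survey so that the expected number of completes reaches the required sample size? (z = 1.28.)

139

Completed interviews needed: n₀ = 1.28² × 0.1824 / 0.053² ≈ 106.39 → 107.
At a 77% response rate, contacts needed = 107 / 0.77 ≈ 138.96 → 139.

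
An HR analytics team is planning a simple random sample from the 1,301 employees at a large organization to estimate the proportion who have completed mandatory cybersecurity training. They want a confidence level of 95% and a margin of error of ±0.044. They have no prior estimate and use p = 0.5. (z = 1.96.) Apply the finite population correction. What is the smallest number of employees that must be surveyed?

360

Unadjusted: n₀ = 1.96² × 0.50 × 0.50 / 0.044² ≈ 496.07, so n₀ = 497.
Finite population correction with N = 1,301: n = n₀ / (1 + (n₀−1)/N) = 497 / (1 + 496/1301) = 497 / 1.3812 ≈ 359.82.
Rounding up, n = 360.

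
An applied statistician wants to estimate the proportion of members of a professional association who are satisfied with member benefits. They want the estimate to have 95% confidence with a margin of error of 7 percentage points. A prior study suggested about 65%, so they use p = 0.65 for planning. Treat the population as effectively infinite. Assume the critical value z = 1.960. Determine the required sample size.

With p = 0.65, p(1−p) = 0.2275.
n = z²·p(1−p)/E² = 1.960² × 0.2275 / 0.070² = 3.8416 × 0.2275 / 0.004900 ≈ 178.36.
Rounding up gives n = 179.

179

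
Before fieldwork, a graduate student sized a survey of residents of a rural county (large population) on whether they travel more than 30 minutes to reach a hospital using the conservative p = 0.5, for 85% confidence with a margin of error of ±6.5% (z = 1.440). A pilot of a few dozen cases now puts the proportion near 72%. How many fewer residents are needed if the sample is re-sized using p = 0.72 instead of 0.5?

Conservative (p = 0.5): n = 1.440² × 0.25 / 0.065² ≈ 122.70 → 123.
Using p = 0.72: p(1−p) = 0.2016, so n = 1.440² × 0.2016 / 0.065² ≈ 98.94 → 99.
Reduction: 123 − 99 = 24.

24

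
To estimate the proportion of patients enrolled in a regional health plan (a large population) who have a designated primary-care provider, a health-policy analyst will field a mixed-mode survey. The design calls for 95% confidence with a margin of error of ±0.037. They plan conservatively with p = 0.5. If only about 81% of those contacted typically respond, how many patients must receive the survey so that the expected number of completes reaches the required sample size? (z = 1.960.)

Completed interviews needed: n₀ = 1.960² × 0.2500 / 0.037² ≈ 701.53 → 702.
At an 81% response rate, contacts needed = 702 / 0.81 ≈ 866.67 → 867.

867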